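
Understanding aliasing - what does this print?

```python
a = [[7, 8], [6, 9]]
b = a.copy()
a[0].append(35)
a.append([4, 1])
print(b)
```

Key concept: shallow copy with nested lists.
Step by step:
`a = [[7, 8], [6, 9]]` → a = [[7, 8], [6, 9]]
`b = a.copy()` → b = [[7, 8], [6, 9]]
`a[0].append(35)` → a = [[7, 8, 35], [6, 9]]; b = [[7, 8, 35], [6, 9]]
`a.append([4, 1])` → a = [[7, 8, 35], [6, 9], [4, 1]]
`print(b)` → prints [[7, 8, 35], [6, 9]]

Answer: [[7, 8, 35], [6, 9]]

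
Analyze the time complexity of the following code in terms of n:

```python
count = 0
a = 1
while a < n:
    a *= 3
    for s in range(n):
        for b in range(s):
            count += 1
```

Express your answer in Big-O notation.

Each loop level contributes: log n × n × n. Multiplying the contributions gives O(n^2 log n).

Answer: O(n^2 log n)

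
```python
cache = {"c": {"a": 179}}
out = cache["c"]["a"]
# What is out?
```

Trace:
`cache = {"c": {"a": 179}}` → cache = {'c': {'a': 179}}
`out = cache["c"]["a"]` → out = 179
So out = 179

Answer: 179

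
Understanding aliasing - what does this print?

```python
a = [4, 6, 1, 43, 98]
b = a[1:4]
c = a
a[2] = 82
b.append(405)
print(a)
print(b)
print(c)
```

Key concept: slice vs alias.
Step by step:
`a = [4, 6, 1, 43, 98]` → a = [4, 6, 1, 43, 98]
`b = a[1:4]` → b = [6, 1, 43]
`c = a` → c = [4, 6, 1, 43, 98] (same object as a)
`a[2] = 82` → a = [4, 6, 82, 43, 98] (same object as c); c = [4, 6, 82, 43, 98] (same object as a)
`b.append(405)` → b = [6, 1, 43, 405]
`print(a)` → prints [4, 6, 82, 43, 98]
`print(b)` → prints [6, 1, 43, 405]
`print(c)` → prints [4, 6, 82, 43, 98]

Answer:
[4, 6, 82, 43, 98]
[6, 1, 43, 405]
[4, 6, 82, 43, 98]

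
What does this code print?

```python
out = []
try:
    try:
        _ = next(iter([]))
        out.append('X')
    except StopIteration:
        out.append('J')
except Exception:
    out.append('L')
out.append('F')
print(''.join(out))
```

Execution trace: 'J' (inner except StopIteration) → 'F' (after the try/except). Output: JF

Answer: JF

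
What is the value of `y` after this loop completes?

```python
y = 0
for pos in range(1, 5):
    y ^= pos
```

XOR of 1 to 4
`y` takes the values: 0 → 1 → 3 → 0 → 4

Answer: 4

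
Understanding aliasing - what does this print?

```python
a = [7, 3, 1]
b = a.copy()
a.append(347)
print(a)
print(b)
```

Key concept: list.copy() creates independent copy.
Step by step:
`a = [7, 3, 1]` → a = [7, 3, 1]
`b = a.copy()` → b = [7, 3, 1]
`a.append(347)` → a = [7, 3, 1, 347]
`print(a)` → prints [7, 3, 1, 347]
`print(b)` → prints [7, 3, 1]

Answer:
[7, 3, 1, 347]
[7, 3, 1]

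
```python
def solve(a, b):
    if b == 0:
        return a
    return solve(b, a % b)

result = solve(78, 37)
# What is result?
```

solve(78, 37) -> solve(37, 4) -> solve(4, 1) -> solve(1, 0) -> 1

Answer: 1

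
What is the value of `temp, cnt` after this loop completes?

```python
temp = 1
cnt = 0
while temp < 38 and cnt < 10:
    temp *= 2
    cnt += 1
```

Double until >= 38 or 10 iterations
`temp, cnt` takes the values: (1, 0) → (2, 0) → (2, 1) → (4, 1) → (4, 2) → (8, 2) → (8, 3) → (16, 3) → (16, 4) → (32, 4) → (32, 5) → (64, 5) → (64, 6)

Answer: 64, 6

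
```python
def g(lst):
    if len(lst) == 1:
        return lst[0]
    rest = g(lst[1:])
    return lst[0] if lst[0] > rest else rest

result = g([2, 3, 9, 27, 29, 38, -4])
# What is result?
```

Recursive max over [2, 3, 9, 27, 29, 38, -4] = 38

Answer: 38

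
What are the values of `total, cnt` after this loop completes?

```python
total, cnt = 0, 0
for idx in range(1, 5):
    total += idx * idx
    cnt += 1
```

Sum of squares and count
`total, cnt` takes the values: (0, 0) → (1, 0) → (1, 1) → (5, 1) → (5, 2) → (14, 2) → (14, 3) → (30, 3) → (30, 4)

Answer: 30, 4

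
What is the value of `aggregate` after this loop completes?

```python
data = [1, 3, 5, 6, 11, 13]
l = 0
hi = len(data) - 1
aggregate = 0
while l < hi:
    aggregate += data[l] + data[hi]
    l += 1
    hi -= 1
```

Sum of pairs from ends
`aggregate` takes the values: 0 → 14 → 28 → 39

Answer: 39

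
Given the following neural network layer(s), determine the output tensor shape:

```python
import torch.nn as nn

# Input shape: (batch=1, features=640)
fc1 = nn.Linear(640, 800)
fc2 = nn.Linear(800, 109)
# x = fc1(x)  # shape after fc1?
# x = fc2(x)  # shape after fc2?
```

Input: (1, 640) -> after fc1: (1, 800) -> Output: (1, 109)

Answer: (1, 109)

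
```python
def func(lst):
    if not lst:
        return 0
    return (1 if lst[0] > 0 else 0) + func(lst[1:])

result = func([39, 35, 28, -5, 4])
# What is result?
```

Count of positive elements in [39, 35, 28, -5, 4] = 4

Answer: 4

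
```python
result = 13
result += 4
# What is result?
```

Trace:
`result = 13` → result = 13
`result += 4` → result = 17
So result = 17

Answer: 17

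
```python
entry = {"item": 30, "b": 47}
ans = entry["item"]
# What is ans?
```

Trace:
`entry = {"item": 30, "b": 47}` → entry = {'item': 30, 'b': 47}
`ans = entry["item"]` → ans = 30
So ans = 30

Answer: 30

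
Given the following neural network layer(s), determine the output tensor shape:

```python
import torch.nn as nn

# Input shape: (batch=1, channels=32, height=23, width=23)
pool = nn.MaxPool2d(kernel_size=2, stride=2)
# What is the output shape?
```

Input: (1, 32, 23, 23) -> Output: (1, 32, 11, 11)

Answer: (1, 32, 11, 11)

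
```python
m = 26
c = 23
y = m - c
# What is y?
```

Trace:
`m = 26` → m = 26
`c = 23` → c = 23
`y = m - c` → y = 3
So y = 3

Answer: 3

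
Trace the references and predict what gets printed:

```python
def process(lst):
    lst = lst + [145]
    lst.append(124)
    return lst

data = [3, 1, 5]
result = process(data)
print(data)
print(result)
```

Key concept: rebinding parameter vs mutation.
Step by step:
`data = [3, 1, 5]` → data = [3, 1, 5]
`result = process(data)` → result = [3, 1, 5, 145, 124]
`print(data)` → prints [3, 1, 5]
`print(result)` → prints [3, 1, 5, 145, 124]

Answer:
[3, 1, 5]
[3, 1, 5, 145, 124]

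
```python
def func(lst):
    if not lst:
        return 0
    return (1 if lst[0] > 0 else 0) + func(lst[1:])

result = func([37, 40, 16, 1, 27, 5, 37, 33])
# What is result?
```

Count of positive elements in [37, 40, 16, 1, 27, 5, 37, 33] = 8

Answer: 8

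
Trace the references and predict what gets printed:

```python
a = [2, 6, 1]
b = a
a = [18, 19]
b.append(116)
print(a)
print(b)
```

Key concept: rebinding vs mutation: a is rebound to a new list, b still points at the original.
Step by step:
`a = [2, 6, 1]` → a = [2, 6, 1]
`b = a` → b = [2, 6, 1] (same object as a)
`a = [18, 19]` → a = [18, 19]
`b.append(116)` → b = [2, 6, 1, 116]
`print(a)` → prints [18, 19]
`print(b)` → prints [2, 6, 1, 116]

Answer:
[18, 19]
[2, 6, 1, 116]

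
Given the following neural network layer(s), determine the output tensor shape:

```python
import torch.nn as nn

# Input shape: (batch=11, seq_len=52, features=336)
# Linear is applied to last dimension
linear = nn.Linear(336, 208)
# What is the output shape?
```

Input: (11, 52, 336) -> Output: (11, 52, 208)

Answer: (11, 52, 208)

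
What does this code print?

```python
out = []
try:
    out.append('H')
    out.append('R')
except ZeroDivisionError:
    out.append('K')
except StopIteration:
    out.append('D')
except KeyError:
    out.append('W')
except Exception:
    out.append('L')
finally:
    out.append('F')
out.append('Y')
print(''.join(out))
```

Execution trace: 'H' (try body) → 'R' (try body, no exception) → 'F' (finally) → 'Y' (after the try/except). Output: HRFY

Answer: HRFY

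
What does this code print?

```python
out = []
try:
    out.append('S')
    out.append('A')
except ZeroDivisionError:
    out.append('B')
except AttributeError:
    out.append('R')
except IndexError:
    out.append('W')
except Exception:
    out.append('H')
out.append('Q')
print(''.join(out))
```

Execution trace: 'S' (try body) → 'A' (try body, no exception) → 'Q' (after the try/except). Output: SAQ

Answer: SAQ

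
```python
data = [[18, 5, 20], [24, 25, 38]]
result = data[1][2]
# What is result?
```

Trace:
`data = [[18, 5, 20], [24, 25, 38]]` → data = [[18, 5, 20], [24, 25, 38]]
`result = data[1][2]` → result = 38
So result = 38

Answer: 38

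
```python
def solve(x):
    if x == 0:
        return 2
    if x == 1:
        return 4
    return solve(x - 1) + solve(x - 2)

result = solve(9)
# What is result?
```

Build up from base cases: solve(0)=2, solve(1)=4, solve(2)=6, solve(3)=10, solve(4)=16, solve(5)=26, solve(6)=42, ..., solve(9)=178

Answer: 178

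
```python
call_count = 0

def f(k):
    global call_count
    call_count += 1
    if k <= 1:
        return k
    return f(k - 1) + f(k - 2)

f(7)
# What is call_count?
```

Calls(k) = 1 + Calls(k-1) + Calls(k-2); Calls(0)=Calls(1)=1. For k=7 this gives 41.

Answer: 41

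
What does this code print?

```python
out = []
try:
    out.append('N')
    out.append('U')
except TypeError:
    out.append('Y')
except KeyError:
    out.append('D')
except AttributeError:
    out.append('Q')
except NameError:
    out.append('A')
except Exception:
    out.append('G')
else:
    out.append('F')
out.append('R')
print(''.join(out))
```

Execution trace: 'N' (try body) → 'U' (try body, no exception) → 'F' (else) → 'R' (after the try/except). Output: NUFR

Answer: NUFR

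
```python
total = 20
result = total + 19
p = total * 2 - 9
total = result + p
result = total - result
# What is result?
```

Trace:
`total = 20` → total = 20
`result = total + 19` → result = 39
`p = total * 2 - 9` → p = 31
`total = result + p` → total = 70
`result = total - result` → result = 31
So result = 31

Answer: 31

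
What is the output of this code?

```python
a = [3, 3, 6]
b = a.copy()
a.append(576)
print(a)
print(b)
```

Key concept: list.copy() creates independent copy.
Step by step:
`a = [3, 3, 6]` → a = [3, 3, 6]
`b = a.copy()` → b = [3, 3, 6]
`a.append(576)` → a = [3, 3, 6, 576]
`print(a)` → prints [3, 3, 6, 576]
`print(b)` → prints [3, 3, 6]

Answer:
[3, 3, 6, 576]
[3, 3, 6]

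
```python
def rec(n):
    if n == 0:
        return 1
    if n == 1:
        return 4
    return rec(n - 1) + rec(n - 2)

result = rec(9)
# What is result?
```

Build up from base cases: rec(0)=1, rec(1)=4, rec(2)=5, rec(3)=9, rec(4)=14, rec(5)=23, rec(6)=37, ..., rec(9)=157

Answer: 157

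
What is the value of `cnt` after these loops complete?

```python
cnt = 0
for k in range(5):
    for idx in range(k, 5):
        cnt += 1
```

Upper triangle: 5 + 4 + ... + 1
`cnt` takes the values: 0 → 1 → 2 → 3 → 4 → 5 → 6 → 7 → 8 → 9 → 10 → 11 → 12 → 13 → 14 → 15

Answer: 15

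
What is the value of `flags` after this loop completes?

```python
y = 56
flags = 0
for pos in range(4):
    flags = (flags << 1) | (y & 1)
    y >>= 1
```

Reverse lowest 4 bits of 56
`flags` takes the values: 0 → 1

Answer: 1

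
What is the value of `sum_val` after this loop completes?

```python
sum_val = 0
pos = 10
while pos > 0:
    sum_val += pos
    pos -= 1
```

Sum 10 down to 1
`sum_val` takes the values: 0 → 10 → 19 → 27 → 34 → 40 → 45 → 49 → 52 → 54 → 55

Answer: 55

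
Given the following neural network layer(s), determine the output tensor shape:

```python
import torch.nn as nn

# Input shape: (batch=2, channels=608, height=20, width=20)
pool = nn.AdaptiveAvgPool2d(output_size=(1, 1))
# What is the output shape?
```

Input: (2, 608, 20, 20) -> Output: (2, 608, 1, 1)

Answer: (2, 608, 1, 1)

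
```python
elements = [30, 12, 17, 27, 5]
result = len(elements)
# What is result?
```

Trace:
`elements = [30, 12, 17, 27, 5]` → elements = [30, 12, 17, 27, 5]
`result = len(elements)` → result = 5
So result = 5

Answer: 5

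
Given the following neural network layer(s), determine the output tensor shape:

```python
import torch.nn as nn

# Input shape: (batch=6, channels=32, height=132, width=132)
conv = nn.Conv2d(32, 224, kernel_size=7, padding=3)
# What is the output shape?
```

Input: (6, 32, 132, 132) -> Output: (6, 224, 132, 132)

Answer: (6, 224, 132, 132)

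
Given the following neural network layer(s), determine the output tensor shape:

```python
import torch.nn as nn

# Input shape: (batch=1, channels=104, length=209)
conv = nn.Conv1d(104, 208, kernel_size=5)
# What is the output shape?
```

Input: (1, 104, 209) -> Output: (1, 208, 205)

Answer: (1, 208, 205)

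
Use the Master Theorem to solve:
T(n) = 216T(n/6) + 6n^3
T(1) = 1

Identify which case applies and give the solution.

a=216, b=6, f(n)=6n^3. log_6(216) = 3. Since c=3 = 3, Case 2 applies: T(n) = Θ(n^log_b(a) · log n) = O(n^3 log n).

Answer: O(n^3 log n) - Case 2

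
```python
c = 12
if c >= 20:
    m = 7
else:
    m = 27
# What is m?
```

Trace:
`c = 12` → c = 12
`if c >= 20: ...` → c >= 20 is False, take else branch → m = 27
So m = 27

Answer: 27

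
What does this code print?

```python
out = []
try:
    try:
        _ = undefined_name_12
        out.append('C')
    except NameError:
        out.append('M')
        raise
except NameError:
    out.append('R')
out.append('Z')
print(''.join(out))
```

Execution trace: 'M' (except NameError) → 'R' (outer except NameError) → 'Z' (after the try/except). Output: MRZ

Answer: MRZ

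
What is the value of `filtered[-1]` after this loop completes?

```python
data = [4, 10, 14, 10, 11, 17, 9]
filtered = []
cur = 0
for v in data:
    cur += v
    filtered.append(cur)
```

Cumulative sum ends at 75
`filtered` takes the values: [] → [4] → [4, 14] → [4, 14, 28] → [4, 14, 28, 38] → [4, 14, 28, 38, 49] → [4, 14, 28, 38, 49, 66] → [4, 14, 28, 38, 49, 66, 75]
So `filtered[-1]` = 75

Answer: 75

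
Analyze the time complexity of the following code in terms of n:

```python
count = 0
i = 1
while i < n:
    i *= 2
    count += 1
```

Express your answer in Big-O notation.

Each loop level contributes: log n. Multiplying the contributions gives O(log n).

Answer: O(log n)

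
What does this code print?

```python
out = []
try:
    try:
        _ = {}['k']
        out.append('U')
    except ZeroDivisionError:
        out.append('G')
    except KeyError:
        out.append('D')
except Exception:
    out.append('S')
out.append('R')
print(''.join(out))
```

Execution trace: 'D' (inner except KeyError) → 'R' (after the try/except). Output: DR

Answer: DR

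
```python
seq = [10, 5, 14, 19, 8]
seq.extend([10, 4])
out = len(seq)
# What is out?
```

Trace:
`seq = [10, 5, 14, 19, 8]` → seq = [10, 5, 14, 19, 8]
`seq.extend([10, 4])` → seq = [10, 5, 14, 19, 8, 10, 4]
`out = len(seq)` → out = 7
So out = 7

Answer: 7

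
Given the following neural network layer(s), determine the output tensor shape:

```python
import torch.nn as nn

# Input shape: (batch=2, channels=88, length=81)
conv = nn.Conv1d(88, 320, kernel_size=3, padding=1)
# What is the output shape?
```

Input: (2, 88, 81) -> Output: (2, 320, 81)

Answer: (2, 320, 81)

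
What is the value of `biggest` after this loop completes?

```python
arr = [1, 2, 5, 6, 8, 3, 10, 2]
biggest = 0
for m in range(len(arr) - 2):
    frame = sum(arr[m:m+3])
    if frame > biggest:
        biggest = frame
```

Max sum of 3-element window in [1, 2, 5, 6, 8, 3, 10, 2]
`biggest` takes the values: 0 → 8 → 13 → 19 → 21

Answer: 21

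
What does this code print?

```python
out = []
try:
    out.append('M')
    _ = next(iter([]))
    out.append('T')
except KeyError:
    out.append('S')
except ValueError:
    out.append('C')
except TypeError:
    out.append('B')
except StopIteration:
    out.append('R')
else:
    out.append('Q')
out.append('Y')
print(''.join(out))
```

Execution trace: 'M' (try body) → 'R' (except StopIteration) → 'Y' (after the try/except). Output: MRY

Answer: MRY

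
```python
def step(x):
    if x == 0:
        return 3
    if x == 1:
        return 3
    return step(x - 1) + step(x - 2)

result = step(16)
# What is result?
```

Build up from base cases: step(0)=3, step(1)=3, step(2)=6, step(3)=9, step(4)=15, step(5)=24, step(6)=39, ..., step(16)=4791

Answer: 4791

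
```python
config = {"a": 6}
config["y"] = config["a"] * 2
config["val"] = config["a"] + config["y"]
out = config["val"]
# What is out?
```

Trace:
`config = {"a": 6}` → config = {'a': 6}
`config["y"] = config["a"] * 2` → config = {'a': 6, 'y': 12}
`config["val"] = config["a"] + config["y"]` → config = {'a': 6, 'y': 12, 'val': 18}
`out = config["val"]` → out = 18
So out = 18

Answer: 18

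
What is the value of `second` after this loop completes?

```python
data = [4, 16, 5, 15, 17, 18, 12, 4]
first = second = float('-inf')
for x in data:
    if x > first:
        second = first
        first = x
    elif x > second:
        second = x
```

Second largest (with repeats) in [4, 16, 5, 15, 17, 18, 12, 4]
`second` takes the values: -inf → 4 → 5 → 15 → 16 → 17

Answer: 17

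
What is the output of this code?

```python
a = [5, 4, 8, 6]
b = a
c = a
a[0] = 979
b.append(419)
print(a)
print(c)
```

Key concept: multiple aliases.
Step by step:
`a = [5, 4, 8, 6]` → a = [5, 4, 8, 6]
`b = a` → b = [5, 4, 8, 6] (same object as a)
`c = a` → c = [5, 4, 8, 6] (same object as a, b)
`a[0] = 979` → a = [979, 4, 8, 6] (same object as b, c); b = [979, 4, 8, 6] (same object as a, c); c = [979, 4, 8, 6] (same object as a, b)
`b.append(419)` → a = [979, 4, 8, 6, 419] (same object as b, c); b = [979, 4, 8, 6, 419] (same object as a, c); c = [979, 4, 8, 6, 419] (same object as a, b)
`print(a)` → prints [979, 4, 8, 6, 419]
`print(c)` → prints [979, 4, 8, 6, 419]

Answer:
[979, 4, 8, 6, 419]
[979, 4, 8, 6, 419]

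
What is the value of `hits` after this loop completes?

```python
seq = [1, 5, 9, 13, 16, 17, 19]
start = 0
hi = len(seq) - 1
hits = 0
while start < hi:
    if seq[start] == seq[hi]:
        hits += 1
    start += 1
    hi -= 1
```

Count matching pairs from ends
`hits` takes the values: 0

Answer: 0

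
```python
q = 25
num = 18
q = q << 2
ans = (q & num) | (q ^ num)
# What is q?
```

Trace:
`q = 25` → q = 25
`num = 18` → num = 18
`q = q << 2` → q = 100
`ans = (q & num) | (q ^ num)` → ans = 118
So q = 100

Answer: 100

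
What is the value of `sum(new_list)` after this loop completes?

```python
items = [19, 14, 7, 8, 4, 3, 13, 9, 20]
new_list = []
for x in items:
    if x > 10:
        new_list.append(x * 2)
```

Sum of doubled values > 10
`new_list` takes the values: [] → [38] → [38, 28] → [38, 28, 26] → [38, 28, 26, 40]
So `sum(new_list)` = 132

Answer: 132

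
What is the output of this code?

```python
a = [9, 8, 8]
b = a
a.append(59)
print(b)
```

Key concept: basic list aliasing.
Step by step:
`a = [9, 8, 8]` → a = [9, 8, 8]
`b = a` → b = [9, 8, 8] (same object as a)
`a.append(59)` → a = [9, 8, 8, 59] (same object as b); b = [9, 8, 8, 59] (same object as a)
`print(b)` → prints [9, 8, 8, 59]

Answer: [9, 8, 8, 59]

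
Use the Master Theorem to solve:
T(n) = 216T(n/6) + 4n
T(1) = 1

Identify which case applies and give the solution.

a=216, b=6, f(n)=4n. log_6(216) = 3. Since c=1 < 3, Case 1 applies: T(n) = Θ(n^log_b(a)) = O(n^3).

Answer: O(n^3) - Case 1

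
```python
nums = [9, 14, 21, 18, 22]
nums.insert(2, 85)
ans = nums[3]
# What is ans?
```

Trace:
`nums = [9, 14, 21, 18, 22]` → nums = [9, 14, 21, 18, 22]
`nums.insert(2, 85)` → nums = [9, 14, 85, 21, 18, 22]
`ans = nums[3]` → ans = 21
So ans = 21

Answer: 21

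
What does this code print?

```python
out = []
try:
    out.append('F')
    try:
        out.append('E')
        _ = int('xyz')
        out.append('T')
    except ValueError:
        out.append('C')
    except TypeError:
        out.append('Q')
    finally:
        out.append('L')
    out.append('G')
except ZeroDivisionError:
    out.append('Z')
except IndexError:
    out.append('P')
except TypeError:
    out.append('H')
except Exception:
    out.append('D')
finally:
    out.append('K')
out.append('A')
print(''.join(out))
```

Execution trace: 'F' (try body) → 'E' (inner try body) → 'C' (inner except ValueError) → 'L' (inner finally) → 'G' (try body, no exception) → 'K' (finally) → 'A' (after the try/except). Output: FECLGKA

Answer: FECLGKA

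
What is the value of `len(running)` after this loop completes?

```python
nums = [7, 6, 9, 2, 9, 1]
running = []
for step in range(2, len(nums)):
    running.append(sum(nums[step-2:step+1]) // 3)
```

Number of 3-element averages
`running` takes the values: [] → [7] → [7, 5] → [7, 5, 6] → [7, 5, 6, 4]
So `len(running)` = 4

Answer: 4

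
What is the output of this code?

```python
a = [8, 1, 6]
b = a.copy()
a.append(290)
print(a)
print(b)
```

Key concept: list.copy() creates independent copy.
Step by step:
`a = [8, 1, 6]` → a = [8, 1, 6]
`b = a.copy()` → b = [8, 1, 6]
`a.append(290)` → a = [8, 1, 6, 290]
`print(a)` → prints [8, 1, 6, 290]
`print(b)` → prints [8, 1, 6]

Answer:
[8, 1, 6, 290]
[8, 1, 6]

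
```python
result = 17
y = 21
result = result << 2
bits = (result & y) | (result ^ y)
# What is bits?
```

Trace:
`result = 17` → result = 17
`y = 21` → y = 21
`result = result << 2` → result = 68
`bits = (result & y) | (result ^ y)` → bits = 85
So bits = 85

Answer: 85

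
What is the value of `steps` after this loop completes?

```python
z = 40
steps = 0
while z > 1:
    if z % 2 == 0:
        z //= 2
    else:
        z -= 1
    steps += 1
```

Steps to reduce 40 to 1
`steps` takes the values: 0 → 1 → 2 → 3 → 4 → 5 → 6

Answer: 6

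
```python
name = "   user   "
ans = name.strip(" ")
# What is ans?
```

Trace:
`name = "   user   "` → name = '   user   '
`ans = name.strip(" ")` → ans = 'user'
So ans = 'user'

Answer: 'user'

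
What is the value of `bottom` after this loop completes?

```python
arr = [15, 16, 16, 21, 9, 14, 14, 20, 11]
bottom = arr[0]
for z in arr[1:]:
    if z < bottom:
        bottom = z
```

Minimum of [15, 16, 16, 21, 9, 14, 14, 20, 11]
`bottom` takes the values: 15 → 9

Answer: 9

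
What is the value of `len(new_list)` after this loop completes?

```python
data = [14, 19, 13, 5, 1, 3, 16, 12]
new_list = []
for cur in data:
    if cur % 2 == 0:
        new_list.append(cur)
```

Count even numbers in [14, 19, 13, 5, 1, 3, 16, 12]
`new_list` takes the values: [] → [14] → [14, 16] → [14, 16, 12]
So `len(new_list)` = 3

Answer: 3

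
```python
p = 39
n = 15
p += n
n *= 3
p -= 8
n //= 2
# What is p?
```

Trace:
`p = 39` → p = 39
`n = 15` → n = 15
`p += n` → p = 54
`n *= 3` → n = 45
`p -= 8` → p = 46
`n //= 2` → n = 22
So p = 46

Answer: 46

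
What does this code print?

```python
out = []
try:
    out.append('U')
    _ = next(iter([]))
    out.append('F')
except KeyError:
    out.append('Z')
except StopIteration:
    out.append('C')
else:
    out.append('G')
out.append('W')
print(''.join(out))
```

Execution trace: 'U' (try body) → 'C' (except StopIteration) → 'W' (after the try/except). Output: UCW

Answer: UCW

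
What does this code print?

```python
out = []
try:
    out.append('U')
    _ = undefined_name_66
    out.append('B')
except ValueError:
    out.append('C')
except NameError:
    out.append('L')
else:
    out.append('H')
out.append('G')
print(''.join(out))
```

Execution trace: 'U' (try body) → 'L' (except NameError) → 'G' (after the try/except). Output: ULG

Answer: ULG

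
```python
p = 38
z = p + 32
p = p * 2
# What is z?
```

Trace:
`p = 38` → p = 38
`z = p + 32` → z = 70
`p = p * 2` → p = 76
So z = 70

Answer: 70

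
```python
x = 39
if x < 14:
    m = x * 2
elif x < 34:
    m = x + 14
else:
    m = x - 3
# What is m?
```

Trace:
`x = 39` → x = 39
`if x < 14: ...` → x < 14 is False, x < 34 is False, take else branch → m = 36
So m = 36

Answer: 36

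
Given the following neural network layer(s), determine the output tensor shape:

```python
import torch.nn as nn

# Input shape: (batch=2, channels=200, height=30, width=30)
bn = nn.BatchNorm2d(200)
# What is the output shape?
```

Input: (2, 200, 30, 30) -> Output: (2, 200, 30, 30)

Answer: (2, 200, 30, 30)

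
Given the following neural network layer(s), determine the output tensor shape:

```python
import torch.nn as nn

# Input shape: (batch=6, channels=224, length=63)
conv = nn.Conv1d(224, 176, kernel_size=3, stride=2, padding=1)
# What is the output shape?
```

Input: (6, 224, 63) -> Output: (6, 176, 32)

Answer: (6, 176, 32)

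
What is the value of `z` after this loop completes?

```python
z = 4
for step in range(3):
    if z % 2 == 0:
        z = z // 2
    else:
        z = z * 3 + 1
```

Collatz-style transformation from 4
`z` takes the values: 4 → 2 → 1 → 4

Answer: 4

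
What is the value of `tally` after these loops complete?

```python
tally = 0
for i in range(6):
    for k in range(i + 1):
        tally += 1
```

Triangle: 1 + 2 + ... + 6
`tally` takes the values: 0 → 1 → 2 → 3 → 4 → 5 → 6 → 7 → 8 → 9 → 10 → 11 → 12 → 13 → 14 → 15 → 16 → 17 → 18 → 19 → 20 → 21

Answer: 21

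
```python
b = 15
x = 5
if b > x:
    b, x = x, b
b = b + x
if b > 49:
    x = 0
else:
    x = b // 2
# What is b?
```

Trace:
`b = 15` → b = 15
`x = 5` → x = 5
`if b > x: ...` → b > x is True → b = 5; x = 15
`b = b + x` → b = 20
`if b > 49: ...` → b > 49 is False, take else branch → x = 10
So b = 20

Answer: 20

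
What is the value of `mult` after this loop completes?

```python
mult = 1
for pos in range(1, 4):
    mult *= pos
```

3! = 6
`mult` takes the values: 1 → 2 → 6

Answer: 6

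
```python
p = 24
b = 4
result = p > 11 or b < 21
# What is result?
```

Trace:
`p = 24` → p = 24
`b = 4` → b = 4
`result = p > 11 or b < 21` → result = True
So result = True

Answer: True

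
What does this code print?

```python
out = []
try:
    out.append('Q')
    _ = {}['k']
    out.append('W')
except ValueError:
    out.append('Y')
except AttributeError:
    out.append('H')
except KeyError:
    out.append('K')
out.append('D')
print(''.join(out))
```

Execution trace: 'Q' (try body) → 'K' (except KeyError) → 'D' (after the try/except). Output: QKD

Answer: QKD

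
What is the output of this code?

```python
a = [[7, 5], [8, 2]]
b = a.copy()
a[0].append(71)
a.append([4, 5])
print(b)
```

Key concept: shallow copy with nested lists.
Step by step:
`a = [[7, 5], [8, 2]]` → a = [[7, 5], [8, 2]]
`b = a.copy()` → b = [[7, 5], [8, 2]]
`a[0].append(71)` → a = [[7, 5, 71], [8, 2]]; b = [[7, 5, 71], [8, 2]]
`a.append([4, 5])` → a = [[7, 5, 71], [8, 2], [4, 5]]
`print(b)` → prints [[7, 5, 71], [8, 2]]

Answer: [[7, 5, 71], [8, 2]]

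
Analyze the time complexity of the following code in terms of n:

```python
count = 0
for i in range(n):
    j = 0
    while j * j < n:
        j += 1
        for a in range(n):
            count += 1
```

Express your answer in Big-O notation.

Each loop level contributes: n × √n × n. Multiplying the contributions gives O(n^2√n).

Answer: O(n^2√n)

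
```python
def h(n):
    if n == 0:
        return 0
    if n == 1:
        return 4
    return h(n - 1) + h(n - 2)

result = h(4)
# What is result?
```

Build up from base cases: h(0)=0, h(1)=4, h(2)=4, h(3)=8, h(4)=12

Answer: 12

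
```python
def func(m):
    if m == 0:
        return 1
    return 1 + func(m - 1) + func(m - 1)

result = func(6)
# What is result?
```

func(m) = 1 + 2·func(m-1), func(0)=1. Closed form: (1+1)·2^6 - 1 = 127.

Answer: 127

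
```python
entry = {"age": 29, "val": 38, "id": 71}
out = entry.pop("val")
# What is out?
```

Trace:
`entry = {"age": 29, "val": 38, "id": 71}` → entry = {'age': 29, 'val': 38, 'id': 71}
`out = entry.pop("val")` → entry = {'age': 29, 'id': 71}; out = 38
So out = 38

Answer: 38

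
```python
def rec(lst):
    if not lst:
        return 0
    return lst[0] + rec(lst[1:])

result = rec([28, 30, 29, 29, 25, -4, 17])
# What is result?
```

28 + 30 + 29 + 29 + 25 + (-4) + 17 + 0 = 154

Answer: 154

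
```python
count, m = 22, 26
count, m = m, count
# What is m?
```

Trace:
`count, m = 22, 26` → count = 22; m = 26
`count, m = m, count` → count = 26; m = 22
So m = 22

Answer: 22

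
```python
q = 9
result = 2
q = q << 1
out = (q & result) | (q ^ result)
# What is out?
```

Trace:
`q = 9` → q = 9
`result = 2` → result = 2
`q = q << 1` → q = 18
`out = (q & result) | (q ^ result)` → out = 18
So out = 18

Answer: 18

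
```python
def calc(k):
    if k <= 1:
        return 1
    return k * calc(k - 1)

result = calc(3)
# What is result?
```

calc(3) = 3 * 2 * 1 = 6

Answer: 6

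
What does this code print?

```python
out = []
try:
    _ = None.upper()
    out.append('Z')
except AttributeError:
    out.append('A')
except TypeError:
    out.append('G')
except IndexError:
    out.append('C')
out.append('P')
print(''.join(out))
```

Execution trace: 'A' (except AttributeError) → 'P' (after the try/except). Output: AP

Answer: AP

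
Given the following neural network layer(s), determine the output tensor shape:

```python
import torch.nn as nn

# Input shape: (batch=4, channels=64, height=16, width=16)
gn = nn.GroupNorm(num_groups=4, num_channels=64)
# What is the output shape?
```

Input: (4, 64, 16, 16) -> Output: (4, 64, 16, 16)

Answer: (4, 64, 16, 16)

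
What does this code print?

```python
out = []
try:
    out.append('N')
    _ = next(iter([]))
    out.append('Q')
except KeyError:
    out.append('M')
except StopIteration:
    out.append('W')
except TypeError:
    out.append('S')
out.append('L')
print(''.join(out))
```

Execution trace: 'N' (try body) → 'W' (except StopIteration) → 'L' (after the try/except). Output: NWL

Answer: NWL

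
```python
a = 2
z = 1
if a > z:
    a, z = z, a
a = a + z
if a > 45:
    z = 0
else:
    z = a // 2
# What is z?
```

Trace:
`a = 2` → a = 2
`z = 1` → z = 1
`if a > z: ...` → a > z is True → a = 1; z = 2
`a = a + z` → a = 3
`if a > 45: ...` → a > 45 is False, take else branch → z = 1
So z = 1

Answer: 1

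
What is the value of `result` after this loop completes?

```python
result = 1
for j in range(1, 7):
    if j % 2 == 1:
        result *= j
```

Product of odd numbers 1 to 6
`result` takes the values: 1 → 3 → 15

Answer: 15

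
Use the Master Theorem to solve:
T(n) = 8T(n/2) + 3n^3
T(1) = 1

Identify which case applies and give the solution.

a=8, b=2, f(n)=3n^3. log_2(8) = 3. Since c=3 = 3, Case 2 applies: T(n) = Θ(n^log_b(a) · log n) = O(n^3 log n).

Answer: O(n^3 log n) - Case 2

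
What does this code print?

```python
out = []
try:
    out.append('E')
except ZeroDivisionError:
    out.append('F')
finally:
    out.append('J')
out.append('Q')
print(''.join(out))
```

Execution trace: 'E' (try body, no exception) → 'J' (finally) → 'Q' (after the try/except). Output: EJQ

Answer: EJQ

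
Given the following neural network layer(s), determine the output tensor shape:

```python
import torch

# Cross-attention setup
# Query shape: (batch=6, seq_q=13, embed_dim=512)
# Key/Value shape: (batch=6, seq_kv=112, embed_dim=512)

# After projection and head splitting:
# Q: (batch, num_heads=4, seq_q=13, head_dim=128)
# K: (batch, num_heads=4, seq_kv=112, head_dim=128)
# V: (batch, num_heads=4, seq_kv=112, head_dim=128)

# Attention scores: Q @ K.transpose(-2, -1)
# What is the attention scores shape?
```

Input: (6, 13, 512) -> Output: (6, 4, 13, 112)

Answer: (6, 4, 13, 112)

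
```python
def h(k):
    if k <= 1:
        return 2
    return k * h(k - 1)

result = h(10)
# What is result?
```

h(10) = 10 * 9 * 8 * 7 * 6 * 5 * 4 * 3 * 2 * 2 = 7257600

Answer: 7257600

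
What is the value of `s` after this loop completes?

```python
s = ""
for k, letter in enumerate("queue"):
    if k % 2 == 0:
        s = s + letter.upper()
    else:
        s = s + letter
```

Uppercase even positions in 'queue'
`s` takes the values: "" → "Q" → "Qu" → "QuE" → "QuEu" → "QuEuE"

Answer: "QuEuE"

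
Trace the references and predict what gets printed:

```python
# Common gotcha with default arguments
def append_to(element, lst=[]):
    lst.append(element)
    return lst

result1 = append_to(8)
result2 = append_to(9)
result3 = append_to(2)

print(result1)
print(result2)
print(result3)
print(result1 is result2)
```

Key concept: mutable default argument gotcha.
Step by step:
`result1 = append_to(8)` → result1 = [8]
`result2 = append_to(9)` → result1 = [8, 9] (same object as result2); result2 = [8, 9] (same object as result1)
`result3 = append_to(2)` → result1 = [8, 9, 2] (same object as result2, result3); result2 = [8, 9, 2] (same object as result1, result3); result3 = [8, 9, 2] (same object as result1, result2)
`print(result1)` → prints [8, 9, 2]
`print(result2)` → prints [8, 9, 2]
`print(result3)` → prints [8, 9, 2]
`print(result1 is result2)` → prints True

Answer:
[8, 9, 2]
[8, 9, 2]
[8, 9, 2]
True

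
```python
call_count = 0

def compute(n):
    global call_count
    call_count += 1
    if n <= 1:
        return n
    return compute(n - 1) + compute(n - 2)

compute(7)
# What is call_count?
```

Calls(n) = 1 + Calls(n-1) + Calls(n-2); Calls(0)=Calls(1)=1. For n=7 this gives 41.

Answer: 41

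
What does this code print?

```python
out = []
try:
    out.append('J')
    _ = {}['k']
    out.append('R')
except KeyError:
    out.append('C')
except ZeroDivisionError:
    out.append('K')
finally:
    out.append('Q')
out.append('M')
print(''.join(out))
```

Execution trace: 'J' (try body) → 'C' (except KeyError) → 'Q' (finally) → 'M' (after the try/except). Output: JCQM

Answer: JCQM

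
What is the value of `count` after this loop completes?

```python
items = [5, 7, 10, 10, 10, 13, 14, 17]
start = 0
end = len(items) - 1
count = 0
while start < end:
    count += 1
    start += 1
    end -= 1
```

Iterations until pointers meet (list length 8)
`count` takes the values: 0 → 1 → 2 → 3 → 4

Answer: 4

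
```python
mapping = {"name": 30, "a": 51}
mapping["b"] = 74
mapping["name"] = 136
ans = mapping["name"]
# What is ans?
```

Trace:
`mapping = {"name": 30, "a": 51}` → mapping = {'name': 30, 'a': 51}
`mapping["b"] = 74` → mapping = {'name': 30, 'a': 51, 'b': 74}
`mapping["name"] = 136` → mapping = {'name': 136, 'a': 51, 'b': 74}
`ans = mapping["name"]` → ans = 136
So ans = 136

Answer: 136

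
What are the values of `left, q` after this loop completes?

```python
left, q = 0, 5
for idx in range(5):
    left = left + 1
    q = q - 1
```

left goes 0→5, q goes 5→0
`left, q` takes the values: (0, 5) → (1, 5) → (1, 4) → (2, 4) → (2, 3) → (3, 3) → (3, 2) → (4, 2) → (4, 1) → (5, 1) → (5, 0)

Answer: 5, 0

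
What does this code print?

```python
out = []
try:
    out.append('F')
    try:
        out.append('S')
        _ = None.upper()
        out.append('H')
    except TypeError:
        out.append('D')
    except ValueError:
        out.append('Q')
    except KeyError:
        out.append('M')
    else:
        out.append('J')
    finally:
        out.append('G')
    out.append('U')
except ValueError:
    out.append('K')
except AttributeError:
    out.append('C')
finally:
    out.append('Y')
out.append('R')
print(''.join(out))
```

Execution trace: 'F' (try body) → 'S' (inner try body) → 'G' (inner finally) → 'C' (except AttributeError) → 'Y' (finally) → 'R' (after the try/except). Output: FSGCYR

Answer: FSGCYR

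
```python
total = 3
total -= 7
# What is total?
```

Trace:
`total = 3` → total = 3
`total -= 7` → total = -4
So total = -4

Answer: -4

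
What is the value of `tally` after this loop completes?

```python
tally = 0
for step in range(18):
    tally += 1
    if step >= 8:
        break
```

Loop breaks when step reaches 8, tally is 9
`tally` takes the values: 0 → 1 → 2 → 3 → 4 → 5 → 6 → 7 → 8 → 9

Answer: 9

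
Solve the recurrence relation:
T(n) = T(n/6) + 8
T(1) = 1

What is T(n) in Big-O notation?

Each step divides n by 6 and adds 8. After log_6(n) steps we reach T(1)=1. So T(n) = 8·log_6(n) + 1 = O(log n).

Answer: O(log n)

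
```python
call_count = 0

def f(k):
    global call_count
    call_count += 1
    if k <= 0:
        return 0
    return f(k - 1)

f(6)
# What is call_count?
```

Linear recursion stepping by 1: 7 calls from k=6 down to ≤0.

Answer: 7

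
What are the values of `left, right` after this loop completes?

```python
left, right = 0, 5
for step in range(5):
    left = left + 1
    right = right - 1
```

left goes 0→5, right goes 5→0
`left, right` takes the values: (0, 5) → (1, 5) → (1, 4) → (2, 4) → (2, 3) → (3, 3) → (3, 2) → (4, 2) → (4, 1) → (5, 1) → (5, 0)

Answer: 5, 0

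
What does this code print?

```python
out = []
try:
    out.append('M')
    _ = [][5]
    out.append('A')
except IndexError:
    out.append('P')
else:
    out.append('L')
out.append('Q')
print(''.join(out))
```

Execution trace: 'M' (try body) → 'P' (except IndexError) → 'Q' (after the try/except). Output: MPQ

Answer: MPQ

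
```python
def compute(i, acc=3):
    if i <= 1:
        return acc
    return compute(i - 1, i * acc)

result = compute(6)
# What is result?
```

Accumulator trace (n, acc): (6, 3) -> (5, 18) -> (4, 90) -> (3, 360) -> (2, 1080) -> (1, 2160) -> return 2160

Answer: 2160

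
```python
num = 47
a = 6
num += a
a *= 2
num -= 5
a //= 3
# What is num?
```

Trace:
`num = 47` → num = 47
`a = 6` → a = 6
`num += a` → num = 53
`a *= 2` → a = 12
`num -= 5` → num = 48
`a //= 3` → a = 4
So num = 48

Answer: 48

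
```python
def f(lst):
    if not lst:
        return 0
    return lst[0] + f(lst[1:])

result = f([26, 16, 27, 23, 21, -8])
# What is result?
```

26 + 16 + 27 + 23 + 21 + (-8) + 0 = 105

Answer: 105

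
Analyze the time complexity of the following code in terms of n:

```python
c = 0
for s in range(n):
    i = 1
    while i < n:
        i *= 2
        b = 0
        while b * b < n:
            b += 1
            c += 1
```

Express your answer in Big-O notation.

Each loop level contributes: n × log n × √n. Multiplying the contributions gives O(n√n log n).

Answer: O(n√n log n)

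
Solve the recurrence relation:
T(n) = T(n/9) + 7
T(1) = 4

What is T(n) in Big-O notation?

Each step divides n by 9 and adds 7. After log_9(n) steps we reach T(1)=4. So T(n) = 7·log_9(n) + 4 = O(log n).

Answer: O(log n)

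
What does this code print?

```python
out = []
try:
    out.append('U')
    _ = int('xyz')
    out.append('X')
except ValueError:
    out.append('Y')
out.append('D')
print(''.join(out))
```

Execution trace: 'U' (try body) → 'Y' (except ValueError) → 'D' (after the try/except). Output: UYD

Answer: UYD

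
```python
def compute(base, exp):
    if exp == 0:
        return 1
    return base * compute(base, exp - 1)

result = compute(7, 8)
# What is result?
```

compute(7, 8) = 7 * 7 * 7 * 7 * 7 * 7 * 7 * 7 = 5764801

Answer: 5764801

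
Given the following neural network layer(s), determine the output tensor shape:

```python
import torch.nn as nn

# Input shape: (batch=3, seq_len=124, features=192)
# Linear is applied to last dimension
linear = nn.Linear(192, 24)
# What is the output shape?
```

Input: (3, 124, 192) -> Output: (3, 124, 24)

Answer: (3, 124, 24)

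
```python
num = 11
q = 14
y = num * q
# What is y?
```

Trace:
`num = 11` → num = 11
`q = 14` → q = 14
`y = num * q` → y = 154
So y = 154

Answer: 154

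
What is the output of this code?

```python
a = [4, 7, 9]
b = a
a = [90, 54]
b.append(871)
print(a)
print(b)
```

Key concept: rebinding vs mutation: a is rebound to a new list, b still points at the original.
Step by step:
`a = [4, 7, 9]` → a = [4, 7, 9]
`b = a` → b = [4, 7, 9] (same object as a)
`a = [90, 54]` → a = [90, 54]
`b.append(871)` → b = [4, 7, 9, 871]
`print(a)` → prints [90, 54]
`print(b)` → prints [4, 7, 9, 871]

Answer:
[90, 54]
[4, 7, 9, 871]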